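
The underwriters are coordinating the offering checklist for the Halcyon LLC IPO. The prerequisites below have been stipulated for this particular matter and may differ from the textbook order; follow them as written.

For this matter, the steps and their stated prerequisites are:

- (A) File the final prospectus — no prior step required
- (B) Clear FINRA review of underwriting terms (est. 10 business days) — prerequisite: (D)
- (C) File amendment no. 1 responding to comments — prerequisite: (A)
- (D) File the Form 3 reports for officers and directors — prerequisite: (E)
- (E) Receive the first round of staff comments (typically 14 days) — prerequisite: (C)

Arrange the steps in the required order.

(A) → (C) → (E) → (D) → (B)

Only (A) has no prerequisites, so it is first.
That leaves (C) as the only ready step → (C).
(E) needed (C), now all done → (E).
(D) is the only step now ready → (D).
That leaves (B) as the only ready step → (B).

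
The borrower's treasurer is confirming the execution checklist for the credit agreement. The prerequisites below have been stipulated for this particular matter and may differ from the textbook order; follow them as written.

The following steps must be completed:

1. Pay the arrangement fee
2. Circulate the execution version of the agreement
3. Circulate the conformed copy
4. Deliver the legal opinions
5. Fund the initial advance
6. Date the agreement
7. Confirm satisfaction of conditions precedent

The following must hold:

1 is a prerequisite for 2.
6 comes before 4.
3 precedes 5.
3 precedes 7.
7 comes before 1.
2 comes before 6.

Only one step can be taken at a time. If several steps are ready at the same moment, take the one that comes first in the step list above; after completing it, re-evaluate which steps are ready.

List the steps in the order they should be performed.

3 5 7 1 2 6 4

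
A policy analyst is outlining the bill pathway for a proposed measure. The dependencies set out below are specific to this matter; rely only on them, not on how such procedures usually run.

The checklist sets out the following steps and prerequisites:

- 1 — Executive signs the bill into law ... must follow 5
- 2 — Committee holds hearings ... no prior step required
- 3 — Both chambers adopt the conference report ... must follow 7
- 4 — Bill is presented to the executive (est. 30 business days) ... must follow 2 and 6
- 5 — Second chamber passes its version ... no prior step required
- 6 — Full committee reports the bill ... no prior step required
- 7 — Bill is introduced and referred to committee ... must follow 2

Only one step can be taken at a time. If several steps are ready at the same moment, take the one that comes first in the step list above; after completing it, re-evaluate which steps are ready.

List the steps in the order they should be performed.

Nothing is required for 2, 5 and 6. 2 is listed earlier → 2 first.
5, 6 and 7 are all available; 5 is listed earlier → 5.
1 now also ready, so the ready set is {1, 6, 7}; 1 is listed earlier → 1.
Ready: 6 and 7. 6 is listed earlier → 6.
Ready: 4 and 7. 4 is listed earlier → 4.
Next only 7 has its prerequisites met → 7.
3 is the only step now ready → 3.

2, 5, 1, 6, 4, 7, 3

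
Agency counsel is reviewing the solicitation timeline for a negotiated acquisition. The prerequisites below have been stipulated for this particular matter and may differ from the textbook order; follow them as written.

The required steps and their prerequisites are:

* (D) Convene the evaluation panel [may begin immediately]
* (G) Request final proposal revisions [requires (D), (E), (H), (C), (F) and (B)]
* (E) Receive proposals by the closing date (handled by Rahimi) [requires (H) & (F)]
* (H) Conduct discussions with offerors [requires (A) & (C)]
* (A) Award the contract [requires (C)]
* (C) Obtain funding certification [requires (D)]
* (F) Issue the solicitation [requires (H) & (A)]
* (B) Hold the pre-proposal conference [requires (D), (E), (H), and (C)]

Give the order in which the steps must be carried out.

(D) is the only step with nothing outstanding, so it goes first.
(C) needed (D), now all done → (C).
(A) needed (C), now all done → (A).
(H) needed (A) and (C), now all done → (H).
(F) is the only step now ready → (F).
Next only (E) has its prerequisites met → (E).
(B) needed (D), (E), (H) and (C), now all done → (B).
(G) needed (D), (E), (H), (C), (F) and (B), now all done → (G).

(D) (C) (A) (H) (F) (E) (B) (G)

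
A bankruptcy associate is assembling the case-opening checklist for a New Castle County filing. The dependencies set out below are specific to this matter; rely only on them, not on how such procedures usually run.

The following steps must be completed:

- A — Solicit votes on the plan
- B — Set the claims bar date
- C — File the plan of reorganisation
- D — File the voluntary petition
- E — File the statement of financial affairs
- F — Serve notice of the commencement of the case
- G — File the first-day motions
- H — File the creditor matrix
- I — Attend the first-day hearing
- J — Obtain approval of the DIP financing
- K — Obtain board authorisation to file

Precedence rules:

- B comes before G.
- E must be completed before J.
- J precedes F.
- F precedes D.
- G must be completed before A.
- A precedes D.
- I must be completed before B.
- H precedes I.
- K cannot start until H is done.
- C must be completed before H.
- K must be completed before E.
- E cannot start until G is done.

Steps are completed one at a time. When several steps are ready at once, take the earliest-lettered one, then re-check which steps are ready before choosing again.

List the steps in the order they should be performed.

Only C has no prerequisites, so it is first.
Next only H has its prerequisites met → H.
Ready: I and K. I has the earlier label → I.
B now also ready, so the ready set is {B, K}; B has the earlier label → B.
G and K are both available; G has the earlier label → G.
A now also ready, so the ready set is {A, K}; A has the earlier label → A.
That leaves K as the only ready step → K.
That leaves E as the only ready step → E.
That leaves J as the only ready step → J.
F needed J, now all done → F.
D needed A and F, now all done → D.

C, H, I, B, G, A, K, E, J, F, D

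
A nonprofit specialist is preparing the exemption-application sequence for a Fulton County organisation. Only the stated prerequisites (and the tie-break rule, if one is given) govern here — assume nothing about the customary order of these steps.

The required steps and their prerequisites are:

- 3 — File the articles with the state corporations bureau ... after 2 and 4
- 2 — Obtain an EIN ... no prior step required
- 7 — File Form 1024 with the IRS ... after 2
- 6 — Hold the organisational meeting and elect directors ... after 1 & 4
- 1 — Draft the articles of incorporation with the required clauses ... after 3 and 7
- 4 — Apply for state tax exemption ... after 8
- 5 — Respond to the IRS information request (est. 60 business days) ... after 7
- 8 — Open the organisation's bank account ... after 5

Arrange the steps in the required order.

2 is the only step with nothing outstanding, so it goes first.
7 needed 2, now all done → 7.
That leaves 5 as the only ready step → 5.
8 needed 5, now all done → 8.
4 needed 8, now all done → 4.
Next only 3 has its prerequisites met → 3.
That leaves 1 as the only ready step → 1.
6 needed 1 and 4, now all done → 6.

2, 7, 5, 8, 4, 3, 1, 6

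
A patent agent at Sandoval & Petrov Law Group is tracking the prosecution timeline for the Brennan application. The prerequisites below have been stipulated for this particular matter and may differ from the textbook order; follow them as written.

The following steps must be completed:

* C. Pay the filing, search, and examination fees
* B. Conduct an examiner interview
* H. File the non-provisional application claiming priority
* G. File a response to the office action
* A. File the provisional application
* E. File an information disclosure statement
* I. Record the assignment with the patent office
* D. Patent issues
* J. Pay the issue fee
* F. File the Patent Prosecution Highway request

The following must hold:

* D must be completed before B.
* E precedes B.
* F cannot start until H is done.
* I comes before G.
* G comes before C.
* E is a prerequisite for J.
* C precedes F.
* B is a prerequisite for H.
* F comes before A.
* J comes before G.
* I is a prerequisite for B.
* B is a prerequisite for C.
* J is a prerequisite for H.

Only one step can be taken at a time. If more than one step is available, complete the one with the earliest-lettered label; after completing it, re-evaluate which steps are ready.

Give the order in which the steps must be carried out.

Nothing is required for D, E and I. D has the earlier label → D first.
Now E and I have their prerequisites met. E has the earlier label, so E next.
J now also ready, so the ready set is {I, J}; I has the earlier label → I.
B now also ready, so the ready set is {B, J}; B has the earlier label → B.
That leaves J as the only ready step → J.
Now G and H have their prerequisites met. G has the earlier label, so G next.
C now also ready, so the ready set is {C, H}; C has the earlier label → C.
Next only H has its prerequisites met → H.
F needed C and H, now all done → F.
A needed F, now all done → A.

D E I B J G C H F A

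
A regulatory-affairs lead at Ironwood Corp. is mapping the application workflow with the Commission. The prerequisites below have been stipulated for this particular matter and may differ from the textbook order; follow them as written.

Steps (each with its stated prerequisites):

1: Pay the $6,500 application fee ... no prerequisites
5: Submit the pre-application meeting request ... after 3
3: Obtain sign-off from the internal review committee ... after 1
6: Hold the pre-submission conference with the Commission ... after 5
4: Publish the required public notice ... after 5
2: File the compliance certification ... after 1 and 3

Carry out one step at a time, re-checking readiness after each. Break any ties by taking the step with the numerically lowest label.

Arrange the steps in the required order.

1 → 3 → 2 → 5 → 4 → 6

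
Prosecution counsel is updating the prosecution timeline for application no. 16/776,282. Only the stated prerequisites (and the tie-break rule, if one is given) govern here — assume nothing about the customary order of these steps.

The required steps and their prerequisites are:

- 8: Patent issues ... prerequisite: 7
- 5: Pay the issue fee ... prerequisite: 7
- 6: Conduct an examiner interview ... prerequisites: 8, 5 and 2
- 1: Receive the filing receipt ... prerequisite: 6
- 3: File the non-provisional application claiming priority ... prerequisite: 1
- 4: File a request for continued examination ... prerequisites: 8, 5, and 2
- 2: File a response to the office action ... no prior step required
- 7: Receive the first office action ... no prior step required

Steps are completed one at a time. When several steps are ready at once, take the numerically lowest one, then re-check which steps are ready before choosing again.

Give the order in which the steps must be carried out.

Nothing is required for 2 and 7. 2 has the earlier label → 2 first.
7 is the only step now ready → 7.
Ready: 5 and 8. 5 has the earlier label → 5.
8 is the only step now ready → 8.
Ready: 4 and 6. 4 has the earlier label → 4.
6 needed 2, 5 and 8, now all done → 6.
That leaves 1 as the only ready step → 1.
3 needed 1, now all done → 3.

2, 7, 5, 8, 4, 6, 1, 3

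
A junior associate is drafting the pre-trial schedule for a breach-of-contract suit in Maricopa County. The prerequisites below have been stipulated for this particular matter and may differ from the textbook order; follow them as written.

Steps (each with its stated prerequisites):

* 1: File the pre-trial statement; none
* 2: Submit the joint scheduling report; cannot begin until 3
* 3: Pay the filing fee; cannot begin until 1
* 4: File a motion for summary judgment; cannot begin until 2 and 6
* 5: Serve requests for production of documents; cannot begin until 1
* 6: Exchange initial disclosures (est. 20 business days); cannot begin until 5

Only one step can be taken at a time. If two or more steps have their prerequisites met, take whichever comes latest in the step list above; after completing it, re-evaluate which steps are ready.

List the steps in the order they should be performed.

1, 5, 6, 3, 2, 4

1 has no prerequisites → 1 first.
Ready: 5 and 3. 5 is listed later → 5.
6 now also ready, so the ready set is {6, 3}; 6 is listed later → 6.
3 needed 1, now all done → 3.
Next only 2 has its prerequisites met → 2.
4 needed 6 and 2, now all done → 4.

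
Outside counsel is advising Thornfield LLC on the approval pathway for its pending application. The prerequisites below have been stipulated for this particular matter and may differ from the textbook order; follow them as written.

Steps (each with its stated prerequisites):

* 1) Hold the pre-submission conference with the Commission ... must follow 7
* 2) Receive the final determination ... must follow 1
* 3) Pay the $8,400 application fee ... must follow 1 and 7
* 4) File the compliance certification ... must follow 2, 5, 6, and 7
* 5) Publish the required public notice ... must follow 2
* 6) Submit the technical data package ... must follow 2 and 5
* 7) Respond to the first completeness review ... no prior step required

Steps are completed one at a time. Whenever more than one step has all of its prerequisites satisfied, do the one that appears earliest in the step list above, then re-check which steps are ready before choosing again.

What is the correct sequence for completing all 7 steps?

7 is the only step with nothing outstanding, so it goes first.
That leaves 1 as the only ready step → 1.
Now 2 and 3 have their prerequisites met. 2 is listed earlier, so 2 next.
5 now also ready, so the ready set is {3, 5}; 3 is listed earlier → 3.
5 needed 2, now all done → 5.
6 needed 2 and 5, now all done → 6.
4 needed 2, 5, 6 and 7, now all done → 4.

7 1 2 3 5 6 4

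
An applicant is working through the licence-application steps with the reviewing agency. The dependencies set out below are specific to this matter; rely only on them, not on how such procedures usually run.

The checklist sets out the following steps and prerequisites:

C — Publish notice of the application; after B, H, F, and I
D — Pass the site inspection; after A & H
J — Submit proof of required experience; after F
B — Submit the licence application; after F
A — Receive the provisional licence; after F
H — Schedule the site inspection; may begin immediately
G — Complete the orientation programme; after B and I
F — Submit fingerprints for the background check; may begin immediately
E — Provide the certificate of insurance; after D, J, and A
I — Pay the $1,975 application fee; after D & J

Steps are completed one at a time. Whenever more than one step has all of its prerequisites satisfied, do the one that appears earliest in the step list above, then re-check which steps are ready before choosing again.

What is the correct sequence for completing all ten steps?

H F J B A D E I C G

H and F have no prerequisites; H is listed earlier, so H is first.
That leaves F as the only ready step → F.
Now J, B and A have their prerequisites met. J is listed earlier, so J next.
B and A are both available; B is listed earlier → B.
A is the only step now ready → A.
Next only D has its prerequisites met → D.
Ready: E and I. E is listed earlier → E.
I needed D and J, now all done → I.
C and G are both available; C is listed earlier → C.
That leaves G as the only ready step → G.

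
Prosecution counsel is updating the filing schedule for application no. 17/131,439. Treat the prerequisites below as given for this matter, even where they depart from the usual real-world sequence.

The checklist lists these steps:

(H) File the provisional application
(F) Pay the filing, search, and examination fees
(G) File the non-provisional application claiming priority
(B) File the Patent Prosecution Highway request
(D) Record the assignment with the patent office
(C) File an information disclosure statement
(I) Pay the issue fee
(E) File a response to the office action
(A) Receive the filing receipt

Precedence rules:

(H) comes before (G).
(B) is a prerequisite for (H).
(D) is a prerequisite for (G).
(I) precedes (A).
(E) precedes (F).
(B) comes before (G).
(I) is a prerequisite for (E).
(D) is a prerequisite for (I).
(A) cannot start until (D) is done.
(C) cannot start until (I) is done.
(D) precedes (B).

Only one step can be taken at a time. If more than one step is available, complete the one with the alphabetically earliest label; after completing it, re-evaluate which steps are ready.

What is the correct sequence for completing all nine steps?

(D) has no prerequisites → (D) first.
Now (B) and (I) have their prerequisites met. (B) has the earlier label, so (B) next.
Now (H) and (I) have their prerequisites met. (H) has the earlier label, so (H) next.
(G) now also ready, so the ready set is {(G), (I)}; (G) has the earlier label → (G).
Next only (I) has its prerequisites met → (I).
Now (A), (C) and (E) have their prerequisites met. (A) has the earlier label, so (A) next.
Now (C) and (E) have their prerequisites met. (C) has the earlier label, so (C) next.
(E) is the only step now ready → (E).
Next only (F) has its prerequisites met → (F).

(D), (B), (H), (G), (I), (A), (C), (E), (F)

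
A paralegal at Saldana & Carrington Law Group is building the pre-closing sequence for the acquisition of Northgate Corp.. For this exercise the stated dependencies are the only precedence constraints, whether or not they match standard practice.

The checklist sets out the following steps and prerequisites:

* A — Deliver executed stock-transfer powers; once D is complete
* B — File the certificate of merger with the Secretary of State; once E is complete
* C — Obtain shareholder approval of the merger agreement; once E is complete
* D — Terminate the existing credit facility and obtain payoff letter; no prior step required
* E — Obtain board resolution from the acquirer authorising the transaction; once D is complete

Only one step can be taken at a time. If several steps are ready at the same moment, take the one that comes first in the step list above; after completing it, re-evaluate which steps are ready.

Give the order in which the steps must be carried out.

Only D has no prerequisites, so it is first.
Ready: A and E. A is listed earlier → A.
E needed D, now all done → E.
B and C are both available; B is listed earlier → B.
C is the only step now ready → C.

D, A, E, B, C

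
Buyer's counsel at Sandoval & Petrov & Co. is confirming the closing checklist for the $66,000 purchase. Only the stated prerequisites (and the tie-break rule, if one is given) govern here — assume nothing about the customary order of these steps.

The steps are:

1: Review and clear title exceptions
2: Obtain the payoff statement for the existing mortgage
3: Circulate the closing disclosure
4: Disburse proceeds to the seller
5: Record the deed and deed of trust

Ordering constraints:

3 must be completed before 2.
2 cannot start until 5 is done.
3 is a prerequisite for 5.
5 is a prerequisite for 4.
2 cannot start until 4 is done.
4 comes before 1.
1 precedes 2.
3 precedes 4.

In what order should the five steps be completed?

3, 5, 4, 1, 2

3 has no prerequisites → 3 first.
5 needed 3, now all done → 5.
That leaves 4 as the only ready step → 4.
That leaves 1 as the only ready step → 1.
Next only 2 has its prerequisites met → 2.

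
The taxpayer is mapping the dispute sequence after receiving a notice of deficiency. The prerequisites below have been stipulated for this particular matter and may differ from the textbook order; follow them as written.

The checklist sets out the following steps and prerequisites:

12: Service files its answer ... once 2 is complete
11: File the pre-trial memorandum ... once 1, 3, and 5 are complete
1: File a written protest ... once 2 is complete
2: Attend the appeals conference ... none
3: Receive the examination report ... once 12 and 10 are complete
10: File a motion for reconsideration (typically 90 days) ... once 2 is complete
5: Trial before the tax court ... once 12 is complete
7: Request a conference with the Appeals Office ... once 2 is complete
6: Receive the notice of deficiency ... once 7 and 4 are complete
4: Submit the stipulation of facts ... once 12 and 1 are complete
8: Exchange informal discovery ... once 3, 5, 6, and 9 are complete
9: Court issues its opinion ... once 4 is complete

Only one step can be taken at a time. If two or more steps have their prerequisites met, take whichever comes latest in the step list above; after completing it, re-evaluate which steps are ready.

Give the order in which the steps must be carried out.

2, 7, 10, 1, 12, 4, 9, 6, 5, 3, 8, 11

Only 2 has no prerequisites, so it is first.
7, 10, 1 and 12 are all available; 7 is listed later → 7.
10, 1 and 12 are all available; 10 is listed later → 10.
Now 1 and 12 have their prerequisites met. 1 is listed later, so 1 next.
12 needed 2, now all done → 12.
Ready: 4, 5 and 3. 4 is listed later → 4.
9, 6, 5 and 3 are all available; 9 is listed later → 9.
Now 6, 5 and 3 have their prerequisites met. 6 is listed later, so 6 next.
Ready: 5 and 3. 5 is listed later → 5.
3 is the only step now ready → 3.
Now 8 and 11 have their prerequisites met. 8 is listed later, so 8 next.
Next only 11 has its prerequisites met → 11.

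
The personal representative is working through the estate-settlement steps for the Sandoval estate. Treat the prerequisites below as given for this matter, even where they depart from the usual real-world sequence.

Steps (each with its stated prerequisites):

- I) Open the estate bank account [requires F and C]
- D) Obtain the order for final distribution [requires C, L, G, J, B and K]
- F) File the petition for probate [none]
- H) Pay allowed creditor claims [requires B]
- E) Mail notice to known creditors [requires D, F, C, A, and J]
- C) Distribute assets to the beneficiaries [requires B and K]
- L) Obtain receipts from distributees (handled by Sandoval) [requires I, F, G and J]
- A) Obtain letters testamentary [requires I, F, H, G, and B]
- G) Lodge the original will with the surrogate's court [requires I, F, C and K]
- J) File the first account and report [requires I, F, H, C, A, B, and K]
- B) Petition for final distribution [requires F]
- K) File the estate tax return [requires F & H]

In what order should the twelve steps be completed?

Only F has no prerequisites, so it is first.
Next only B has its prerequisites met → B.
H needed B, now all done → H.
K needed F and H, now all done → K.
C needed B and K, now all done → C.
I needed F and C, now all done → I.
G needed I, F, C and K, now all done → G.
A needed I, F, H, G and B, now all done → A.
J needed I, F, H, C, A, B and K, now all done → J.
L needed I, F, G and J, now all done → L.
Next only D has its prerequisites met → D.
Next only E has its prerequisites met → E.

F, B, H, K, C, I, G, A, J, L, D, E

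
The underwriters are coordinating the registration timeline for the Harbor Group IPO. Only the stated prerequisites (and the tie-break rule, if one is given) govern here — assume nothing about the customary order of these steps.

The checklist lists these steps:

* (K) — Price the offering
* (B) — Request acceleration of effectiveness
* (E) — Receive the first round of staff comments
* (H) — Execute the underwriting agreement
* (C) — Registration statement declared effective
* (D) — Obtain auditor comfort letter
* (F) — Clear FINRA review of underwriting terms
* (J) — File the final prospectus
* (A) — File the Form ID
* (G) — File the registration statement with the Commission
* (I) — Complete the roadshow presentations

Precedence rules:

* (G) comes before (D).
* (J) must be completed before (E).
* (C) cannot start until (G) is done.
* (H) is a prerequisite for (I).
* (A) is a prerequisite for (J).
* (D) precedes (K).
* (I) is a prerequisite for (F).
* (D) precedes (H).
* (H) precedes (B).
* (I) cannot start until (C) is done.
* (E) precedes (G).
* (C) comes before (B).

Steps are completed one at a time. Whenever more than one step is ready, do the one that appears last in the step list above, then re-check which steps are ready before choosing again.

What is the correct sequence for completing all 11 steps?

Only (A) has no prerequisites, so it is first.
That leaves (J) as the only ready step → (J).
(E) needed (J), now all done → (E).
(G) is the only step now ready → (G).
Ready: (D) and (C). (D) is listed later → (D).
Now (C), (H) and (K) have their prerequisites met. (C) is listed later, so (C) next.
Ready: (H) and (K). (H) is listed later → (H).
(I) and (B) now also ready, so the ready set is {(I), (B), (K)}; (I) is listed later → (I).
Now (F), (B) and (K) have their prerequisites met. (F) is listed later, so (F) next.
Now (B) and (K) have their prerequisites met. (B) is listed later, so (B) next.
(K) is the only step now ready → (K).

(A) → (J) → (E) → (G) → (D) → (C) → (H) → (I) → (F) → (B) → (K)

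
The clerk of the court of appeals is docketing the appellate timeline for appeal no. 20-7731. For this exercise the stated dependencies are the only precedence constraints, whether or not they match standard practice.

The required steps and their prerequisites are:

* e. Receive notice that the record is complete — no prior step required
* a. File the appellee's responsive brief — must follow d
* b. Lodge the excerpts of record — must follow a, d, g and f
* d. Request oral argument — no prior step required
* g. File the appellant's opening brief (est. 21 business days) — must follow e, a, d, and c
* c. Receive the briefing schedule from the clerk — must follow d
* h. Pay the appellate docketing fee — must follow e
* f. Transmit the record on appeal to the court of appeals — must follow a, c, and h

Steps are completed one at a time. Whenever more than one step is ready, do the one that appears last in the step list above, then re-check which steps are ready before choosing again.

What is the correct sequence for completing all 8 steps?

Nothing is required for d and e. d is listed later → d first.
c and a now also ready, so the ready set is {c, a, e}; c is listed later → c.
a and e are both available; a is listed later → a.
That leaves e as the only ready step → e.
Ready: h and g. h is listed later → h.
f now also ready, so the ready set is {f, g}; f is listed later → f.
Next only g has its prerequisites met → g.
b is the only step now ready → b.

d → c → a → e → h → f → g → b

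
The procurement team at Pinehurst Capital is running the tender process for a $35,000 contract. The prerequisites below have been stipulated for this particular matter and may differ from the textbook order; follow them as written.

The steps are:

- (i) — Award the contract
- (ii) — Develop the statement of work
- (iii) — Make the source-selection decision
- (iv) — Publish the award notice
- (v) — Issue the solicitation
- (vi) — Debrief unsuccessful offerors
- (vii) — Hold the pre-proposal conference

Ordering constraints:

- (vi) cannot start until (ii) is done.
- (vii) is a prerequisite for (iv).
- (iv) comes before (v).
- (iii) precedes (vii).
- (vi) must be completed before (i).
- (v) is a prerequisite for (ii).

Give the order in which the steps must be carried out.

(iii) has no prerequisites → (iii) first.
Next only (vii) has its prerequisites met → (vii).
(iv) is the only step now ready → (iv).
Next only (v) has its prerequisites met → (v).
(ii) is the only step now ready → (ii).
(vi) is the only step now ready → (vi).
That leaves (i) as the only ready step → (i).

(iii), (vii), (iv), (v), (ii), (vi), (i)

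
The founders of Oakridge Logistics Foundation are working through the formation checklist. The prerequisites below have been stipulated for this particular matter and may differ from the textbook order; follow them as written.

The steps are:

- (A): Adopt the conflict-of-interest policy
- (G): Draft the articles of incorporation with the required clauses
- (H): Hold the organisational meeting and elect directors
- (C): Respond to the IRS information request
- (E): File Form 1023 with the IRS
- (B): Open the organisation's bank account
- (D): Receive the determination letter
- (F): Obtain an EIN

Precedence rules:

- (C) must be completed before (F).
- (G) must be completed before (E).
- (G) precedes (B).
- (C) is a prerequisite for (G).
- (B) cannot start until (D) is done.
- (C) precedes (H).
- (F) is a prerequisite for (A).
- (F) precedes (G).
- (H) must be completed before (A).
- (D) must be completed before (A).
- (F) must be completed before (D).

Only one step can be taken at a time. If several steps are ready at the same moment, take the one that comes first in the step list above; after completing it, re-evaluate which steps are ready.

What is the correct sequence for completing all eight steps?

(C) → (H) → (F) → (G) → (E) → (D) → (A) → (B)

(C) is the only step with nothing outstanding, so it goes first.
(H) and (F) are both available; (H) is listed earlier → (H).
(F) needed (C), now all done → (F).
Ready: (G) and (D). (G) is listed earlier → (G).
Now (E) and (D) have their prerequisites met. (E) is listed earlier, so (E) next.
That leaves (D) as the only ready step → (D).
Now (A) and (B) have their prerequisites met. (A) is listed earlier, so (A) next.
(B) needed (G) and (D), now all done → (B).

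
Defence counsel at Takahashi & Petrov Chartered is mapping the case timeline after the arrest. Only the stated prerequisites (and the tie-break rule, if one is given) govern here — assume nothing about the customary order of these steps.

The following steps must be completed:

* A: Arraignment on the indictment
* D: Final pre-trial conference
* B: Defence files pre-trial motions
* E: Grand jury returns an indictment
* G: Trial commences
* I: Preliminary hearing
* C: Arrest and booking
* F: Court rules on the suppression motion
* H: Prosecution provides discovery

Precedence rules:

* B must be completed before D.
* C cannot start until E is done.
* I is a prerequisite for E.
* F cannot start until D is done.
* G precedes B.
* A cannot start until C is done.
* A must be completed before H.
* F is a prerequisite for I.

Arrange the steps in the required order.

G has no prerequisites → G first.
B is the only step now ready → B.
D needed B, now all done → D.
F is the only step now ready → F.
I needed F, now all done → I.
E needed I, now all done → E.
Next only C has its prerequisites met → C.
A is the only step now ready → A.
H is the only step now ready → H.

G B D F I E C A H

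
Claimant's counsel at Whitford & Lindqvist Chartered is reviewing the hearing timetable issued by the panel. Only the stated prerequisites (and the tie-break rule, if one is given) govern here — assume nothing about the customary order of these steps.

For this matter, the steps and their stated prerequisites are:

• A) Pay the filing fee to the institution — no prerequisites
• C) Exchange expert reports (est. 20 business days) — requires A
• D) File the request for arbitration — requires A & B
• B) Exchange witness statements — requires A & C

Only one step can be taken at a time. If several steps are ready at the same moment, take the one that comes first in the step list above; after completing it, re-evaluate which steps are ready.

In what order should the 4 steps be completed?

A has no prerequisites → A first.
C is the only step now ready → C.
B is the only step now ready → B.
D is the only step now ready → D.

A, C, B, D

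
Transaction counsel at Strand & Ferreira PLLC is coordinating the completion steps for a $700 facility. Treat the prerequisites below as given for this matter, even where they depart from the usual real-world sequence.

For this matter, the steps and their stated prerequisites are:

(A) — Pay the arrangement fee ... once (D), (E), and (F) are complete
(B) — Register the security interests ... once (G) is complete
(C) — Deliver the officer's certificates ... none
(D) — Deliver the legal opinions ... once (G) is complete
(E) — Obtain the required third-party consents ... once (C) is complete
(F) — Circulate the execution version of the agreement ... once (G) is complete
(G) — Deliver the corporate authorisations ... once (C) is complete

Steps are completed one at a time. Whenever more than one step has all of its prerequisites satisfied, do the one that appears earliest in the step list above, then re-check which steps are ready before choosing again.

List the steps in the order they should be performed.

(C) → (E) → (G) → (B) → (D) → (F) → (A)

Only (C) has no prerequisites, so it is first.
Now (E) and (G) have their prerequisites met. (E) is listed earlier, so (E) next.
(G) needed (C), now all done → (G).
Ready: (B), (D) and (F). (B) is listed earlier → (B).
(D) and (F) are both available; (D) is listed earlier → (D).
That leaves (F) as the only ready step → (F).
Next only (A) has its prerequisites met → (A).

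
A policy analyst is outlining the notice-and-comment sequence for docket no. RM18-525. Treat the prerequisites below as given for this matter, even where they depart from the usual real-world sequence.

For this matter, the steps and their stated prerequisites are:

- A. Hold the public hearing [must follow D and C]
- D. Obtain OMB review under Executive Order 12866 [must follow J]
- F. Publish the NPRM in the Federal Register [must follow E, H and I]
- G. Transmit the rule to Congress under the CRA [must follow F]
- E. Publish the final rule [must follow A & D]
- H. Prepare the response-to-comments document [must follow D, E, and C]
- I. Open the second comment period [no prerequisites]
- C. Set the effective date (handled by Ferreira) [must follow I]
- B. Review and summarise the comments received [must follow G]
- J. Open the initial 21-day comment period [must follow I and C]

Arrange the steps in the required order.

I → C → J → D → A → E → H → F → G → B

Only I has no prerequisites, so it is first.
That leaves C as the only ready step → C.
That leaves J as the only ready step → J.
D needed J, now all done → D.
Next only A has its prerequisites met → A.
That leaves E as the only ready step → E.
Next only H has its prerequisites met → H.
Next only F has its prerequisites met → F.
G needed F, now all done → G.
B needed G, now all done → B.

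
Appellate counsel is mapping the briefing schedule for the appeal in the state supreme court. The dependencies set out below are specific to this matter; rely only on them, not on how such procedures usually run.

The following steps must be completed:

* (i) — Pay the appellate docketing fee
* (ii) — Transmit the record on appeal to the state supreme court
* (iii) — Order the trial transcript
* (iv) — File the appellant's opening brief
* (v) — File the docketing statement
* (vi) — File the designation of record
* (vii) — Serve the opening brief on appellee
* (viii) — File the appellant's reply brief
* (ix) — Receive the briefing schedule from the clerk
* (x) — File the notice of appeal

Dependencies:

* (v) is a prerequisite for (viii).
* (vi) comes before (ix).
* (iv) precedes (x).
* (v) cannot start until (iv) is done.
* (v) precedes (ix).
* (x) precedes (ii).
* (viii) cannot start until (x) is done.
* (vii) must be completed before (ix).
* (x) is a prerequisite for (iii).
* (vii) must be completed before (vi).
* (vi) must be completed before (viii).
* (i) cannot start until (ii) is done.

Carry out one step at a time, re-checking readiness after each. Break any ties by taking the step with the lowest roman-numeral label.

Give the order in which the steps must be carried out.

(iv), (v), (vii), (vi), (ix), (x), (ii), (i), (iii), (viii)

Nothing is required for (iv) and (vii). (iv) has the earlier label → (iv) first.
(v) and (x) now also ready, so the ready set is {(v), (vii), (x)}; (v) has the earlier label → (v).
(vii) and (x) are both available; (vii) has the earlier label → (vii).
(vi) and (x) are both available; (vi) has the earlier label → (vi).
(ix) now also ready, so the ready set is {(ix), (x)}; (ix) has the earlier label → (ix).
(x) is the only step now ready → (x).
Now (ii), (iii) and (viii) have their prerequisites met. (ii) has the earlier label, so (ii) next.
(i) now also ready, so the ready set is {(i), (iii), (viii)}; (i) has the earlier label → (i).
(iii) and (viii) are both available; (iii) has the earlier label → (iii).
(viii) needed (v), (vi) and (x), now all done → (viii).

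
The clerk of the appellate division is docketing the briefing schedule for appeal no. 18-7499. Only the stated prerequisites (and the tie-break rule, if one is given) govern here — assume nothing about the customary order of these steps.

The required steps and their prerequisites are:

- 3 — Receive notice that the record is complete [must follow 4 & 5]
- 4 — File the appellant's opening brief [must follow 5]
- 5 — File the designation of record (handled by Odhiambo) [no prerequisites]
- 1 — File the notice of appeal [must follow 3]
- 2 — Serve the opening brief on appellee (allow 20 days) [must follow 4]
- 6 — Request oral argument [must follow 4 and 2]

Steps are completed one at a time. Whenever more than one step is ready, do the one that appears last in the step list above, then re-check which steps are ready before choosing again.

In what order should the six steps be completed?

5 → 4 → 2 → 6 → 3 → 1

5 is the only step with nothing outstanding, so it goes first.
That leaves 4 as the only ready step → 4.
Ready: 2 and 3. 2 is listed later → 2.
6 now also ready, so the ready set is {6, 3}; 6 is listed later → 6.
3 is the only step now ready → 3.
1 is the only step now ready → 1.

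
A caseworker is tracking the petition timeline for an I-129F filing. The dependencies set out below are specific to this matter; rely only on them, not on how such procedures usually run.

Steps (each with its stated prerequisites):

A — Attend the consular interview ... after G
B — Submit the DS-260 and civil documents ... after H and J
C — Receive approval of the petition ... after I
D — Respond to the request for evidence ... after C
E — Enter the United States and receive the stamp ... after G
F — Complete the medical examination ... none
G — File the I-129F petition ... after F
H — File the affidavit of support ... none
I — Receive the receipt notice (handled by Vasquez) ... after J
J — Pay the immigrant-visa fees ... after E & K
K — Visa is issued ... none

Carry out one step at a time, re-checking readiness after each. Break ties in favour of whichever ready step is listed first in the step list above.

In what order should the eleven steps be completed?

F, G, A, E, H, K, J, B, I, C, D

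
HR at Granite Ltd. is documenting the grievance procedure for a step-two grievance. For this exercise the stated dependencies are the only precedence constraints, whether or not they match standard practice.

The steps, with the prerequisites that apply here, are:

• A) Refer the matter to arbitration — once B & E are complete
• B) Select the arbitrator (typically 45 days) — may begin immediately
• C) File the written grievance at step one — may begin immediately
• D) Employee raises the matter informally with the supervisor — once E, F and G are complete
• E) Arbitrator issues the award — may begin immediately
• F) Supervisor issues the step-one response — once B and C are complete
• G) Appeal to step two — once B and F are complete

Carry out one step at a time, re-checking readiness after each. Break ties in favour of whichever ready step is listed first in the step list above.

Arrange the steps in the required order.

B, C, E, A, F, G, D

Nothing is required for B, C and E. B is listed earlier → B first.
C and E are both available; C is listed earlier → C.
F now also ready, so the ready set is {E, F}; E is listed earlier → E.
A now also ready, so the ready set is {A, F}; A is listed earlier → A.
Next only F has its prerequisites met → F.
G is the only step now ready → G.
D needed E, F and G, now all done → D.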